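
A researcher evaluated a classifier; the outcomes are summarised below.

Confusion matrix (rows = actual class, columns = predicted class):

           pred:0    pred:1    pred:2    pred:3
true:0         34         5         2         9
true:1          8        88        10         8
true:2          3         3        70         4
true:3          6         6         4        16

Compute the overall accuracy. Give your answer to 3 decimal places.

0.754

Accuracy = trace / total = (34+88+70+16=208) / 276 = 208/276 = 0.754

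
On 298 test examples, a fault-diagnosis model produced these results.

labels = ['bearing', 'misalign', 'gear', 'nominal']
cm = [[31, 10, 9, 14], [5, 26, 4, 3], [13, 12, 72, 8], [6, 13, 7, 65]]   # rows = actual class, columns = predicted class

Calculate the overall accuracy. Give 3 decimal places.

0.651

Accuracy = trace / total = (31+26+72+65=194) / 298 = 194/298 = 0.651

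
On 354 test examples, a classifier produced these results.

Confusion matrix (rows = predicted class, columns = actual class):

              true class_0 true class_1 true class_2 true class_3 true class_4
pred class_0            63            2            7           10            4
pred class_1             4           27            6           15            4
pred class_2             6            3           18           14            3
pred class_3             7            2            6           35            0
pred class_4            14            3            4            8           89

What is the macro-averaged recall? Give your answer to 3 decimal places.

Per-class recall (TP/(TP+FN)):
  class_0: TP=63, FN=4+6+7+14=31 → 63/94 = 0.6702
  class_1: TP=27, FN=2+3+2+3=10 → 27/37 = 0.7297
  class_2: TP=18, FN=7+6+6+4=23 → 18/41 = 0.4390
  class_3: TP=35, FN=10+15+14+8=47 → 35/82 = 0.4268
  class_4: TP=89, FN=4+4+3+0=11 → 89/100 = 0.8900
Macro-recall = mean = (0.6702 + 0.7297 + 0.4390 + 0.4268 + 0.8900) / 5 = 0.631

0.631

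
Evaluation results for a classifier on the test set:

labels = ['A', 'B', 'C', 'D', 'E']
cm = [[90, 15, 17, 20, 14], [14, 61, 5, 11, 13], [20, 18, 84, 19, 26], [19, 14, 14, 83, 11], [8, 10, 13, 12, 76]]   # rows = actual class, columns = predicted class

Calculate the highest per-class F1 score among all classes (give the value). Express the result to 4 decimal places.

0.5869

Per-class F1 score (2·TP/(2·TP+FP+FN)):
  A: TP=90, FP=14+20+19+8=61, FN=15+17+20+14=66 → 180/307 = 0.58632
  B: TP=61, FP=15+18+14+10=57, FN=14+5+11+13=43 → 122/222 = 0.54955
  C: TP=84, FP=17+5+14+13=49, FN=20+18+19+26=83 → 168/300 = 0.56000
  D: TP=83, FP=20+11+19+12=62, FN=19+14+14+11=58 → 166/286 = 0.58042
  E: TP=76, FP=14+13+26+11=64, FN=8+10+13+12=43 → 152/259 = 0.58687
Highest is class 'E' with F1 score = 0.5869.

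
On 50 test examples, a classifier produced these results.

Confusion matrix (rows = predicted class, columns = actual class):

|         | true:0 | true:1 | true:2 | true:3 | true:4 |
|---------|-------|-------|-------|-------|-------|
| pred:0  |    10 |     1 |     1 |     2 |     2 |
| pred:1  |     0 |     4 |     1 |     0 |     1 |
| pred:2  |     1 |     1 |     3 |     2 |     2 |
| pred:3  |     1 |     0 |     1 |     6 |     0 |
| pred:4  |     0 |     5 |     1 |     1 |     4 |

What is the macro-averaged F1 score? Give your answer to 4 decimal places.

Per-class F1 score (2·TP/(2·TP+FP+FN)):
  0: TP=10, FP=1+1+2+2=6, FN=0+1+1+0=2 → 20/28 = 0.71429
  1: TP=4, FP=0+1+0+1=2, FN=1+1+0+5=7 → 8/17 = 0.47059
  2: TP=3, FP=1+1+2+2=6, FN=1+1+1+1=4 → 6/16 = 0.37500
  3: TP=6, FP=1+0+1+0=2, FN=2+0+2+1=5 → 12/19 = 0.63158
  4: TP=4, FP=0+5+1+1=7, FN=2+1+2+0=5 → 8/20 = 0.40000
Macro-F1 score = mean = (0.71429 + 0.47059 + 0.37500 + 0.63158 + 0.40000) / 5 = 0.5183

0.5183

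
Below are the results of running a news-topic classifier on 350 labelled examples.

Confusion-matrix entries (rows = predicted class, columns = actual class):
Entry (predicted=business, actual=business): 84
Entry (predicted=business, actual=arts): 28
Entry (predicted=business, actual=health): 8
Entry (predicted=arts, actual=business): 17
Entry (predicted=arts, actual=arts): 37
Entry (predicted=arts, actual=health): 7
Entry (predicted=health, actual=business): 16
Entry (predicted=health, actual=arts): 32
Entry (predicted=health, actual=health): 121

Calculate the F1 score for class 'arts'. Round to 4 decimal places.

Treat 'arts' as positive and all other classes as negative.
F1 score = 2·TP/(2·TP+FP+FN).
arts: TP=37, FP=17+7=24, FN=28+32=60 → 74/158 = 0.46835

0.4684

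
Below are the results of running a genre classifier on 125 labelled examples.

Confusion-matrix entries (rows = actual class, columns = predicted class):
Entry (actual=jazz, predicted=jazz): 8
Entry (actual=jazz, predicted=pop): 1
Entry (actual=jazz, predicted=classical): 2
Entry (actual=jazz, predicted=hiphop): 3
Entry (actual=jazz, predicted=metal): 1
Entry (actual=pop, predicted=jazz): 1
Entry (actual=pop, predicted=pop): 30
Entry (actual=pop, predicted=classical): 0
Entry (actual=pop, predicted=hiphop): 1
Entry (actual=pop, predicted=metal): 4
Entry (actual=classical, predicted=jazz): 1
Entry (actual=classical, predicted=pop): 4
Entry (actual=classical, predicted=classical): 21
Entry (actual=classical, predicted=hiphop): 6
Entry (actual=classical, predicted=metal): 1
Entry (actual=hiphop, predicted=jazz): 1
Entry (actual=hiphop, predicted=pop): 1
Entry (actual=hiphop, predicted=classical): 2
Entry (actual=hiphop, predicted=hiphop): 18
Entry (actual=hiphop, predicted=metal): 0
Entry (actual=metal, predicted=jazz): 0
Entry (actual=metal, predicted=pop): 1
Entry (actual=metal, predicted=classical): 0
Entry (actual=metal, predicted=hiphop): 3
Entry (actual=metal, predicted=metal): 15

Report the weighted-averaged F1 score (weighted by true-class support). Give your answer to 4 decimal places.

0.7353

Per-class F1 score (2·TP/(2·TP+FP+FN)):
  jazz: TP=8, FP=1+1+1+0=3, FN=1+2+3+1=7 → 16/26 = 0.61538
  pop: TP=30, FP=1+4+1+1=7, FN=1+0+1+4=6 → 60/73 = 0.82192
  classical: TP=21, FP=2+0+2+0=4, FN=1+4+6+1=12 → 42/58 = 0.72414
  hiphop: TP=18, FP=3+1+6+3=13, FN=1+1+2+0=4 → 36/53 = 0.67925
  metal: TP=15, FP=1+4+1+0=6, FN=0+1+0+3=4 → 30/40 = 0.75000
Weighted-F1 score = Σ (supportᵢ/N)·F1 scoreᵢ with N=125: (15/125)·0.61538 + (36/125)·0.82192 + (33/125)·0.72414 + (22/125)·0.67925 + (19/125)·0.75000 = 0.7353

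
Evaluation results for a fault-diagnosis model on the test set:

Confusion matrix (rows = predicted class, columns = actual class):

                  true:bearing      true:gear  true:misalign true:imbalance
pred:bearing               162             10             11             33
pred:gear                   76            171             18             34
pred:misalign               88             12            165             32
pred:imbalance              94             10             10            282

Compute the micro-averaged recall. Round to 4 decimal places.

0.6457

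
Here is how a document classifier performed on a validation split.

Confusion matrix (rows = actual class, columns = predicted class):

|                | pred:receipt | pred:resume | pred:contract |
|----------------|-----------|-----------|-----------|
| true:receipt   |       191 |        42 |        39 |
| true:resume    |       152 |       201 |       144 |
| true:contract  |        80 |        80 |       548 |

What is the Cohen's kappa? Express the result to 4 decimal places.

Observed agreement pₒ = trace/N = 940/1477 = 0.63643
Expected agreement pₑ = Σ (rowᵢ·colᵢ)/N² = (272·423 + 497·323 + 708·731)/1477² = 0.36357
κ = (pₒ − pₑ)/(1 − pₑ) = (0.63643 − 0.36357)/(1 − 0.36357) = 0.4287

0.4287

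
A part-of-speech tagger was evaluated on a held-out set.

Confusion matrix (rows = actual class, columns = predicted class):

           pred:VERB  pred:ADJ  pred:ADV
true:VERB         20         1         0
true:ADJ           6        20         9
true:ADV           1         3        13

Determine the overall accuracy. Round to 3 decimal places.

0.726

Accuracy = trace / total = (20+20+13=53) / 73 = 53/73 = 0.726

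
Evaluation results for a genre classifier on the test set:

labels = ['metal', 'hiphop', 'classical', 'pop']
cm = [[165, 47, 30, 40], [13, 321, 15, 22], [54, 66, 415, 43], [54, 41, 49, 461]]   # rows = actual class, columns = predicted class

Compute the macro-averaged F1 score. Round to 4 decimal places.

0.7227

Per-class F1 score (2·TP/(2·TP+FP+FN)):
  metal: TP=165, FP=13+54+54=121, FN=47+30+40=117 → 330/568 = 0.58099
  hiphop: TP=321, FP=47+66+41=154, FN=13+15+22=50 → 642/846 = 0.75887
  classical: TP=415, FP=30+15+49=94, FN=54+66+43=163 → 830/1087 = 0.76357
  pop: TP=461, FP=40+22+43=105, FN=54+41+49=144 → 922/1171 = 0.78736
Macro-F1 score = mean = (0.58099 + 0.75887 + 0.76357 + 0.78736) / 4 = 0.7227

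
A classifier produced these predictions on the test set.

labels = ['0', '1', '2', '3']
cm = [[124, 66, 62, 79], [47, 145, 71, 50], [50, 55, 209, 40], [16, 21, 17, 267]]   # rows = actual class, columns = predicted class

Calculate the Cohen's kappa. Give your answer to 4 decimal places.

Observed agreement pₒ = trace/N = 745/1319 = 0.56482
Expected agreement pₑ = Σ (rowᵢ·colᵢ)/N² = (331·237 + 313·287 + 354·359 + 321·436)/1319² = 0.25022
κ = (pₒ − pₑ)/(1 − pₑ) = (0.56482 − 0.25022)/(1 − 0.25022) = 0.4196

0.4196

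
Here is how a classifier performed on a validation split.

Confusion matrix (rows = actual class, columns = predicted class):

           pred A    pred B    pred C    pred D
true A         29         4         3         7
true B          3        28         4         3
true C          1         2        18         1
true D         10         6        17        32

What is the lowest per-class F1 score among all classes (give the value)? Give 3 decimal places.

Per-class F1 score (2·TP/(2·TP+FP+FN)):
  A: TP=29, FP=3+1+10=14, FN=4+3+7=14 → 58/86 = 0.6744
  B: TP=28, FP=4+2+6=12, FN=3+4+3=10 → 56/78 = 0.7179
  C: TP=18, FP=3+4+17=24, FN=1+2+1=4 → 36/64 = 0.5625
  D: TP=32, FP=7+3+1=11, FN=10+6+17=33 → 64/108 = 0.5926
Lowest is class 'C' with F1 score = 0.563.

0.563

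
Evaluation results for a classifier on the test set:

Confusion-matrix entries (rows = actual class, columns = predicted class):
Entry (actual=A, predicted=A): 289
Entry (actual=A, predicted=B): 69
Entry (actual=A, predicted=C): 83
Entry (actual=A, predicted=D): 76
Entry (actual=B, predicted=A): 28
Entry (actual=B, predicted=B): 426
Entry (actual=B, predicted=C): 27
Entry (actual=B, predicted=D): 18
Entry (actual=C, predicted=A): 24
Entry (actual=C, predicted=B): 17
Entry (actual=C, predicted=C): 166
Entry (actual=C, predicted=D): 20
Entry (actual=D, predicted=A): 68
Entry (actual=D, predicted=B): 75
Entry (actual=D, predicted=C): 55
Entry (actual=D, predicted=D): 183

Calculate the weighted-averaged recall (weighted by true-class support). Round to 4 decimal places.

Per-class recall (TP/(TP+FN)):
  A: TP=289, FN=69+83+76=228 → 289/517 = 0.55899
  B: TP=426, FN=28+27+18=73 → 426/499 = 0.85371
  C: TP=166, FN=24+17+20=61 → 166/227 = 0.73128
  D: TP=183, FN=68+75+55=198 → 183/381 = 0.48031
Weighted-recall = Σ (supportᵢ/N)·recallᵢ with N=1624: (517/1624)·0.55899 + (499/1624)·0.85371 + (227/1624)·0.73128 + (381/1624)·0.48031 = 0.6552

0.6552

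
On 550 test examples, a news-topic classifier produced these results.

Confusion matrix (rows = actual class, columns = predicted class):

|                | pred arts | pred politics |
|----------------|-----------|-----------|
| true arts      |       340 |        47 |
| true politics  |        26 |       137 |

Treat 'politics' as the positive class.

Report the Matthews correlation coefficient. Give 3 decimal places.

0.696

MCC = (TP·TN − FP·FN) / √((TP+FP)(TP+FN)(TN+FP)(TN+FN))
Numerator = 137·340 − 47·26 = 45358
Denominator = √(184·163·387·366) = √4248126864 = 65177.6562
MCC = 45358 / 65177.6562 = 0.696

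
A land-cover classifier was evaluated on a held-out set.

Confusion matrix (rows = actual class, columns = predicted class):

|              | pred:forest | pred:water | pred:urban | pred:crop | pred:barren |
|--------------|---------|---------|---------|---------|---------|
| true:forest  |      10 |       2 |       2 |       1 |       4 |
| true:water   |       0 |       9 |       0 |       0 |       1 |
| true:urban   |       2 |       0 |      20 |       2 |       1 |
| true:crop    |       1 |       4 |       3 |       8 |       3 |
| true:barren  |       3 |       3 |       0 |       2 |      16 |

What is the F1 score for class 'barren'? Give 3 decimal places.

Take TP from the diagonal, FP from the rest of the 'barren' prediction marginal, FN from the rest of the 'barren' actual marginal.
F1 score = 2·TP/(2·TP+FP+FN).
barren: TP=16, FP=4+1+1+3=9, FN=3+3+0+2=8 → 32/49 = 0.6531

0.653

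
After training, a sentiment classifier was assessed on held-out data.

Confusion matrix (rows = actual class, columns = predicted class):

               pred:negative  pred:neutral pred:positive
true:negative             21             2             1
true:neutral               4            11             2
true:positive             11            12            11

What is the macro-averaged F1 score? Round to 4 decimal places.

0.5607

Per-class F1 score (2·TP/(2·TP+FP+FN)):
  negative: TP=21, FP=4+11=15, FN=2+1=3 → 42/60 = 0.70000
  neutral: TP=11, FP=2+12=14, FN=4+2=6 → 22/42 = 0.52381
  positive: TP=11, FP=1+2=3, FN=11+12=23 → 22/48 = 0.45833
Macro-F1 score = mean = (0.70000 + 0.52381 + 0.45833) / 3 = 0.5607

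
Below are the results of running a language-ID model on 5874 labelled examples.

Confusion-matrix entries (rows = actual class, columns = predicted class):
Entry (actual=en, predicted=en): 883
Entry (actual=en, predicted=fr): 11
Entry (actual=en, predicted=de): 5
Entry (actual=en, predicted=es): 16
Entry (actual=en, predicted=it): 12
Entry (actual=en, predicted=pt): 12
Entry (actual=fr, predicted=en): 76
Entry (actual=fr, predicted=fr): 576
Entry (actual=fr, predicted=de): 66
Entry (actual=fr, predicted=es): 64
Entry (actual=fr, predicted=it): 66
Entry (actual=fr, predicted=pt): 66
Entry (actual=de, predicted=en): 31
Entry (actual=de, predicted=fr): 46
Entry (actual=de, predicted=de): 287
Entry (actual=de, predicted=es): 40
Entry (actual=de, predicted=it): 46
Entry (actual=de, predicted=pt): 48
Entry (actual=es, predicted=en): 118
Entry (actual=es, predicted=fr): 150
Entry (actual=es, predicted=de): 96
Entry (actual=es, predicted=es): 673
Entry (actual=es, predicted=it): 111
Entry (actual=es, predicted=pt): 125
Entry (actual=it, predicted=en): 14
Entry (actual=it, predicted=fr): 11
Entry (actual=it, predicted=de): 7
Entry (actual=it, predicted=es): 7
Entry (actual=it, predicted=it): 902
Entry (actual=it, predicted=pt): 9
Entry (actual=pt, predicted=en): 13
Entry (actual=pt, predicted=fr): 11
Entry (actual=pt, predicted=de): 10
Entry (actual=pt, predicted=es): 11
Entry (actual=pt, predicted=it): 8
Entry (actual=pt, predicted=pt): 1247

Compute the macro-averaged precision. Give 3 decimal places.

Per-class precision (TP/(TP+FP)):
  en: TP=883, FP=76+31+118+14+13=252 → 883/1135 = 0.7780
  fr: TP=576, FP=11+46+150+11+11=229 → 576/805 = 0.7155
  de: TP=287, FP=5+66+96+7+10=184 → 287/471 = 0.6093
  es: TP=673, FP=16+64+40+7+11=138 → 673/811 = 0.8298
  it: TP=902, FP=12+66+46+111+8=243 → 902/1145 = 0.7878
  pt: TP=1247, FP=12+66+48+125+9=260 → 1247/1507 = 0.8275
Macro-precision = mean = (0.7780 + 0.7155 + 0.6093 + 0.8298 + 0.7878 + 0.8275) / 6 = 0.758

0.758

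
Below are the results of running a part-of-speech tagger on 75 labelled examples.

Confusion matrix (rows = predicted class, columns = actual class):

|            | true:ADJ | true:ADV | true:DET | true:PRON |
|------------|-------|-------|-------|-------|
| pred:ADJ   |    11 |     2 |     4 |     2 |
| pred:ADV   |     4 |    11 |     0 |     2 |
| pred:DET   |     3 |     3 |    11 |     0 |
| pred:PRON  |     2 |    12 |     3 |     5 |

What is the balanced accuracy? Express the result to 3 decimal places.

0.527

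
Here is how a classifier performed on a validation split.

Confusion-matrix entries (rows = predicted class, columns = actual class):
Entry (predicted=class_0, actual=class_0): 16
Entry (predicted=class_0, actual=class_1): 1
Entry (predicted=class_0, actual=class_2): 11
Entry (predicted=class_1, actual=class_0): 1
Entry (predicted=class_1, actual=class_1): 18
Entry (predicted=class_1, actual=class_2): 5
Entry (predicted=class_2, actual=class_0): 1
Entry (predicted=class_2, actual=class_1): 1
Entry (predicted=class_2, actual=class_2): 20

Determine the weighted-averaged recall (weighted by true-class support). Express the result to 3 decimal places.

Per-class recall (TP/(TP+FN)):
  class_0: TP=16, FN=1+1=2 → 16/18 = 0.8889
  class_1: TP=18, FN=1+1=2 → 18/20 = 0.9000
  class_2: TP=20, FN=11+5=16 → 20/36 = 0.5556
Weighted-recall = Σ (supportᵢ/N)·recallᵢ with N=74: (18/74)·0.8889 + (20/74)·0.9000 + (36/74)·0.5556 = 0.730

0.730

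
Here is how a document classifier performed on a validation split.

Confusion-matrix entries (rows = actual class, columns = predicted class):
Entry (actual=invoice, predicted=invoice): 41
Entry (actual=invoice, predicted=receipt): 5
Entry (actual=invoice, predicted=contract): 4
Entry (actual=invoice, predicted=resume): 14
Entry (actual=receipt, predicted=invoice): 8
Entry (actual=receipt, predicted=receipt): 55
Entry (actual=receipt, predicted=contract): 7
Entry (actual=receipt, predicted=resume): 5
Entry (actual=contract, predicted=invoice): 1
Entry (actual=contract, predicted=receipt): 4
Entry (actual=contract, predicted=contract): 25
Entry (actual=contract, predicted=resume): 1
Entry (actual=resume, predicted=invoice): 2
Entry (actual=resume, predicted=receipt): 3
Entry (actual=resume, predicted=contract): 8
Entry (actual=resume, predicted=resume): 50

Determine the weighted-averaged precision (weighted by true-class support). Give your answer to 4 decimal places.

Per-class precision (TP/(TP+FP)):
  invoice: TP=41, FP=8+1+2=11 → 41/52 = 0.78846
  receipt: TP=55, FP=5+4+3=12 → 55/67 = 0.82090
  contract: TP=25, FP=4+7+8=19 → 25/44 = 0.56818
  resume: TP=50, FP=14+5+1=20 → 50/70 = 0.71429
Weighted-precision = Σ (supportᵢ/N)·precisionᵢ with N=233: (64/233)·0.78846 + (75/233)·0.82090 + (31/233)·0.56818 + (63/233)·0.71429 = 0.7495

0.7495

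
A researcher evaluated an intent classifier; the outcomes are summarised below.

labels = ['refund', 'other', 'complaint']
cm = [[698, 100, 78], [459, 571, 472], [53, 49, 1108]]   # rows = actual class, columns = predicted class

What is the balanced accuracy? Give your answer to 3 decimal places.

Balanced accuracy = mean of per-class recall.
  refund: recall = 698/876 = 0.7968
  other: recall = 571/1502 = 0.3802
  complaint: recall = 1108/1210 = 0.9157
Mean = (0.7968 + 0.3802 + 0.9157) / 3 = 0.698

0.698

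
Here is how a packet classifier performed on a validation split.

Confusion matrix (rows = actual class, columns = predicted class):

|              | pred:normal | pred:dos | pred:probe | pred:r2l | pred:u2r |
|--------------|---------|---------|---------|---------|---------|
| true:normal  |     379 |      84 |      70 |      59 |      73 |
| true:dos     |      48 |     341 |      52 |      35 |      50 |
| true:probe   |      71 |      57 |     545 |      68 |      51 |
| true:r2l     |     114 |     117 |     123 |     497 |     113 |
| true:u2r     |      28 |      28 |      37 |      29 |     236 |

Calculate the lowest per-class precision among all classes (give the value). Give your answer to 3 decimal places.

0.451

Per-class precision (TP/(TP+FP)):
  normal: TP=379, FP=48+71+114+28=261 → 379/640 = 0.5922
  dos: TP=341, FP=84+57+117+28=286 → 341/627 = 0.5439
  probe: TP=545, FP=70+52+123+37=282 → 545/827 = 0.6590
  r2l: TP=497, FP=59+35+68+29=191 → 497/688 = 0.7224
  u2r: TP=236, FP=73+50+51+113=287 → 236/523 = 0.4512
Lowest is class 'u2r' with precision = 0.451.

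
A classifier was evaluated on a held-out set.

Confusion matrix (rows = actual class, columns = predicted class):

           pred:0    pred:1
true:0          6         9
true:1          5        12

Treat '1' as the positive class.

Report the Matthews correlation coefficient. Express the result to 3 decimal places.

MCC = (TP·TN − FP·FN) / √((TP+FP)(TP+FN)(TN+FP)(TN+FN))
Numerator = 12·6 − 9·5 = 27
Denominator = √(21·17·15·11) = √58905 = 242.7035
MCC = 27 / 242.7035 = 0.111

0.111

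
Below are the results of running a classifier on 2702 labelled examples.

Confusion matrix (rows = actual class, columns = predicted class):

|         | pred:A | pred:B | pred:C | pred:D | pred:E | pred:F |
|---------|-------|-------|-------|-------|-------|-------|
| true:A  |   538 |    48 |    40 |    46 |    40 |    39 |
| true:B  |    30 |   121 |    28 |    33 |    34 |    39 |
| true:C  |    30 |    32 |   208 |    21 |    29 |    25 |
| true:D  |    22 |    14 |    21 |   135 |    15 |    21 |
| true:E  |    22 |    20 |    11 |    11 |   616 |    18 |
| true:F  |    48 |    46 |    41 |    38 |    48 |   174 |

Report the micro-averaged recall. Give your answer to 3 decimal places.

Micro-averaging pools counts across classes: ΣTP=1792, ΣFP=910, ΣFN=910.
Micro-recall = TP/(TP+FN) on pooled counts = 0.663 (equals overall accuracy in single-label multiclass).

0.663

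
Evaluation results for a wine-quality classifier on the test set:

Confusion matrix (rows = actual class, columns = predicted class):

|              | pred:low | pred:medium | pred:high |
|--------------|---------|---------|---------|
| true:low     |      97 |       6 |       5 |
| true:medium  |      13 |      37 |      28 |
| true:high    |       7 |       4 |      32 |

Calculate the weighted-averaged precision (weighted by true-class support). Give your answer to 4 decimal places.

0.7516

Per-class precision (TP/(TP+FP)):
  low: TP=97, FP=13+7=20 → 97/117 = 0.82906
  medium: TP=37, FP=6+4=10 → 37/47 = 0.78723
  high: TP=32, FP=5+28=33 → 32/65 = 0.49231
Weighted-precision = Σ (supportᵢ/N)·precisionᵢ with N=229: (108/229)·0.82906 + (78/229)·0.78723 + (43/229)·0.49231 = 0.7516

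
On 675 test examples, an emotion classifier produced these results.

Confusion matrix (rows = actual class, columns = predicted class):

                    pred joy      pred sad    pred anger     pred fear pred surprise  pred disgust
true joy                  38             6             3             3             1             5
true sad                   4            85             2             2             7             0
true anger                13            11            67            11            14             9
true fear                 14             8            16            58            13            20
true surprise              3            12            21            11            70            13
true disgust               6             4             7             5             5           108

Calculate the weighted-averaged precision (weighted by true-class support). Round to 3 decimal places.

Per-class precision (TP/(TP+FP)):
  joy: TP=38, FP=4+13+14+3+6=40 → 38/78 = 0.4872
  sad: TP=85, FP=6+11+8+12+4=41 → 85/126 = 0.6746
  anger: TP=67, FP=3+2+16+21+7=49 → 67/116 = 0.5776
  fear: TP=58, FP=3+2+11+11+5=32 → 58/90 = 0.6444
  surprise: TP=70, FP=1+7+14+13+5=40 → 70/110 = 0.6364
  disgust: TP=108, FP=5+0+9+20+13=47 → 108/155 = 0.6968
Weighted-precision = Σ (supportᵢ/N)·precisionᵢ with N=675: (56/675)·0.4872 + (100/675)·0.6746 + (125/675)·0.5776 + (129/675)·0.6444 + (130/675)·0.6364 + (135/675)·0.6968 = 0.632

0.632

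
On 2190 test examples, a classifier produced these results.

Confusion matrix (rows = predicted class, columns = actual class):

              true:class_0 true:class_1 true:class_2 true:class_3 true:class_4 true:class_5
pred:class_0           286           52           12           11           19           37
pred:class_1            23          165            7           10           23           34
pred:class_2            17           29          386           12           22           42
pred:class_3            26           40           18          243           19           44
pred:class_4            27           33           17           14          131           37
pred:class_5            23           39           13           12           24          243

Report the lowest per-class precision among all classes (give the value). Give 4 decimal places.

0.5058

Per-class precision (TP/(TP+FP)):
  class_0: TP=286, FP=52+12+11+19+37=131 → 286/417 = 0.68585
  class_1: TP=165, FP=23+7+10+23+34=97 → 165/262 = 0.62977
  class_2: TP=386, FP=17+29+12+22+42=122 → 386/508 = 0.75984
  class_3: TP=243, FP=26+40+18+19+44=147 → 243/390 = 0.62308
  class_4: TP=131, FP=27+33+17+14+37=128 → 131/259 = 0.50579
  class_5: TP=243, FP=23+39+13+12+24=111 → 243/354 = 0.68644
Lowest is class 'class_4' with precision = 0.5058.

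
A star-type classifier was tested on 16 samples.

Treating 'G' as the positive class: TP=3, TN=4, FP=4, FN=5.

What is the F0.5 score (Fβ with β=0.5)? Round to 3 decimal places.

Fβ = (1+β²)·TP / ((1+β²)·TP + β²·FN + FP), with β²=1/4
= 1.25·3 / (1.25·3 + 0.25·5 + 4) = 0.417

0.417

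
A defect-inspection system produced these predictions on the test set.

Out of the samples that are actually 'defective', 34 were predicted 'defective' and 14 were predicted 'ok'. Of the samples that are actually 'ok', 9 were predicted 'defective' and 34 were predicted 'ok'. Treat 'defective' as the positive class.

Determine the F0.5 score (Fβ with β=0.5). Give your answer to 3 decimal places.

0.773

Fβ = (1+β²)·TP / ((1+β²)·TP + β²·FN + FP), with β²=1/4
= 1.25·34 / (1.25·34 + 0.25·14 + 9) = 0.773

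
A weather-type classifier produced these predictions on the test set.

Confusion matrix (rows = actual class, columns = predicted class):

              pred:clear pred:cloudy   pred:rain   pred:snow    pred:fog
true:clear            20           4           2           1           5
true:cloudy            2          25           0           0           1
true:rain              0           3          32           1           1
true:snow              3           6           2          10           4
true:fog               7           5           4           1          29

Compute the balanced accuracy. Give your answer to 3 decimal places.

Balanced accuracy = mean of per-class recall.
  clear: recall = 20/32 = 0.6250
  cloudy: recall = 25/28 = 0.8929
  rain: recall = 32/37 = 0.8649
  snow: recall = 10/25 = 0.4000
  fog: recall = 29/46 = 0.6304
Mean = (0.6250 + 0.8929 + 0.8649 + 0.4000 + 0.6304) / 5 = 0.683

0.683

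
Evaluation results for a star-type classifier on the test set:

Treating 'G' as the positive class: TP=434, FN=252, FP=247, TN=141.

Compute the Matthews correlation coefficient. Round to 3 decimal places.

-0.004

MCC = (TP·TN − FP·FN) / √((TP+FP)(TP+FN)(TN+FP)(TN+FN))
Numerator = 434·141 − 247·252 = -1050
Denominator = √(681·686·388·393) = √71235340344 = 266899.4948
MCC = -1050 / 266899.4948 = -0.004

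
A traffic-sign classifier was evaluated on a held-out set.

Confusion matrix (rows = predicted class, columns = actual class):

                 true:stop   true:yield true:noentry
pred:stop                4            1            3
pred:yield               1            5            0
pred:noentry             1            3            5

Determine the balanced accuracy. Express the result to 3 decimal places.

Balanced accuracy = mean of per-class recall.
  stop: recall = 4/6 = 0.6667
  yield: recall = 5/9 = 0.5556
  noentry: recall = 5/8 = 0.6250
Mean = (0.6667 + 0.5556 + 0.6250) / 3 = 0.616

0.616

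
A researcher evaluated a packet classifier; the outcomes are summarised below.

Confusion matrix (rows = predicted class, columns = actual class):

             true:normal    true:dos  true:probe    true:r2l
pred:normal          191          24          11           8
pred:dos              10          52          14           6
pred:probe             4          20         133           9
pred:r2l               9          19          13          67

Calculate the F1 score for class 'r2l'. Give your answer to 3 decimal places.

0.677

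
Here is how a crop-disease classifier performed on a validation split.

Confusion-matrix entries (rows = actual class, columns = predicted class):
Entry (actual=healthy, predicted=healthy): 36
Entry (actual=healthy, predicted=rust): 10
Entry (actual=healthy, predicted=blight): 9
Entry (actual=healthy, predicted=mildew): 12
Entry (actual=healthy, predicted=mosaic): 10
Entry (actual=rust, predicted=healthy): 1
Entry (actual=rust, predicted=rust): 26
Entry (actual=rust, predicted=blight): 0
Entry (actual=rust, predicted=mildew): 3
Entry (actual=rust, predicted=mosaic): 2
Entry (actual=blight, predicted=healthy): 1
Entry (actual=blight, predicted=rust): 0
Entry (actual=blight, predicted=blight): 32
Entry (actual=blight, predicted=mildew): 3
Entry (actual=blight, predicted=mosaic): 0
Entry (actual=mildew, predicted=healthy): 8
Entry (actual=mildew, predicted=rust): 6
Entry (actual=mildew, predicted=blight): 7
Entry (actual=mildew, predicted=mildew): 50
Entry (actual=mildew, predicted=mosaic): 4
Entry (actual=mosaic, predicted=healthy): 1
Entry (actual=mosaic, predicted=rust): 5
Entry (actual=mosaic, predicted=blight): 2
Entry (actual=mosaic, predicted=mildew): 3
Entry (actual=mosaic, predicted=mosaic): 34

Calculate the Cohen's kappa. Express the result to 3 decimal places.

0.586

Observed agreement pₒ = trace/N = 178/265 = 0.6717
Expected agreement pₑ = Σ (rowᵢ·colᵢ)/N² = (77·47 + 32·47 + 36·50 + 75·71 + 45·50)/265² = 0.2065
κ = (pₒ − pₑ)/(1 − pₑ) = (0.6717 − 0.2065)/(1 − 0.2065) = 0.586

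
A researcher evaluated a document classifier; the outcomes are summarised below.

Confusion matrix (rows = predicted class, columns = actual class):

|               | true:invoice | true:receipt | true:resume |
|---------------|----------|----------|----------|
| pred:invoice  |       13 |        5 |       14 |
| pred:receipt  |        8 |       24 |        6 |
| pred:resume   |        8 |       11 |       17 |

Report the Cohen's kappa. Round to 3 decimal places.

0.261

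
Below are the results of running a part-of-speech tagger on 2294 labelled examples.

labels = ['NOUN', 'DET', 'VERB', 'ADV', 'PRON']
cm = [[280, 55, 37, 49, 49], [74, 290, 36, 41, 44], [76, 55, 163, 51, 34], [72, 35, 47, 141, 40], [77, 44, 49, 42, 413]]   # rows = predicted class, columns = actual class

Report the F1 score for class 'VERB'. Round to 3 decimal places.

Treat 'VERB' as positive and all other classes as negative.
F1 score = 2·TP/(2·TP+FP+FN).
VERB: TP=163, FP=76+55+51+34=216, FN=37+36+47+49=169 → 326/711 = 0.4585

0.459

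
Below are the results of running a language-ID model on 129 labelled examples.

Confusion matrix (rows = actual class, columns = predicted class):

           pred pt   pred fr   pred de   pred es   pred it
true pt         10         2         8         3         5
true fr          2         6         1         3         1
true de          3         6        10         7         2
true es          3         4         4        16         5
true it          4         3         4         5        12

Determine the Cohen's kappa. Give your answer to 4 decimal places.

Observed agreement pₒ = trace/N = 54/129 = 0.41860
Expected agreement pₑ = Σ (rowᵢ·colᵢ)/N² = (28·22 + 13·21 + 28·27 + 32·34 + 28·25)/129² = 0.20630
κ = (pₒ − pₑ)/(1 − pₑ) = (0.41860 − 0.20630)/(1 − 0.20630) = 0.2675

0.2675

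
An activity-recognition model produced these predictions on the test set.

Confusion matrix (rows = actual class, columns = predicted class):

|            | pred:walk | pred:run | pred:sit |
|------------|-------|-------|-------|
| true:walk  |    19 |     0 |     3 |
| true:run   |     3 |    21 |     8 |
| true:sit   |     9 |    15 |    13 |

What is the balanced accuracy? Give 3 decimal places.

0.624

Balanced accuracy = mean of per-class recall.
  walk: recall = 19/22 = 0.8636
  run: recall = 21/32 = 0.6563
  sit: recall = 13/37 = 0.3514
Mean = (0.8636 + 0.6563 + 0.3514) / 3 = 0.624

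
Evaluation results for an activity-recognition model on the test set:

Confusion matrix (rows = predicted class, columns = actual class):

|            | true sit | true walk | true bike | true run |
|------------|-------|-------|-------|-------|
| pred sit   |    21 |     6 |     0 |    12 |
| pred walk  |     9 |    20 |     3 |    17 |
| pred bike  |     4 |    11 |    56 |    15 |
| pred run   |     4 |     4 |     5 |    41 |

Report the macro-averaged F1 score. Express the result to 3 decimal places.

0.582

Per-class F1 score (2·TP/(2·TP+FP+FN)):
  sit: TP=21, FP=6+0+12=18, FN=9+4+4=17 → 42/77 = 0.5455
  walk: TP=20, FP=9+3+17=29, FN=6+11+4=21 → 40/90 = 0.4444
  bike: TP=56, FP=4+11+15=30, FN=0+3+5=8 → 112/150 = 0.7467
  run: TP=41, FP=4+4+5=13, FN=12+17+15=44 → 82/139 = 0.5899
Macro-F1 score = mean = (0.5455 + 0.4444 + 0.7467 + 0.5899) / 4 = 0.582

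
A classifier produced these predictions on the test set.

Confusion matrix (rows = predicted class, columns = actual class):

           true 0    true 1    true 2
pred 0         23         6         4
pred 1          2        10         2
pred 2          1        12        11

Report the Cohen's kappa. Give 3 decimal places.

0.433

Observed agreement pₒ = trace/N = 44/71 = 0.6197
Expected agreement pₑ = Σ (rowᵢ·colᵢ)/N² = (26·33 + 28·14 + 17·24)/71² = 0.3289
κ = (pₒ − pₑ)/(1 − pₑ) = (0.6197 − 0.3289)/(1 − 0.3289) = 0.433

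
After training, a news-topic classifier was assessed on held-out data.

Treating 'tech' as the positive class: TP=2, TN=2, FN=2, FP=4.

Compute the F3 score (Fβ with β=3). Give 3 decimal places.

0.476

Fβ = (1+β²)·TP / ((1+β²)·TP + β²·FN + FP), with β²=9
= 10·2 / (10·2 + 9·2 + 4) = 0.476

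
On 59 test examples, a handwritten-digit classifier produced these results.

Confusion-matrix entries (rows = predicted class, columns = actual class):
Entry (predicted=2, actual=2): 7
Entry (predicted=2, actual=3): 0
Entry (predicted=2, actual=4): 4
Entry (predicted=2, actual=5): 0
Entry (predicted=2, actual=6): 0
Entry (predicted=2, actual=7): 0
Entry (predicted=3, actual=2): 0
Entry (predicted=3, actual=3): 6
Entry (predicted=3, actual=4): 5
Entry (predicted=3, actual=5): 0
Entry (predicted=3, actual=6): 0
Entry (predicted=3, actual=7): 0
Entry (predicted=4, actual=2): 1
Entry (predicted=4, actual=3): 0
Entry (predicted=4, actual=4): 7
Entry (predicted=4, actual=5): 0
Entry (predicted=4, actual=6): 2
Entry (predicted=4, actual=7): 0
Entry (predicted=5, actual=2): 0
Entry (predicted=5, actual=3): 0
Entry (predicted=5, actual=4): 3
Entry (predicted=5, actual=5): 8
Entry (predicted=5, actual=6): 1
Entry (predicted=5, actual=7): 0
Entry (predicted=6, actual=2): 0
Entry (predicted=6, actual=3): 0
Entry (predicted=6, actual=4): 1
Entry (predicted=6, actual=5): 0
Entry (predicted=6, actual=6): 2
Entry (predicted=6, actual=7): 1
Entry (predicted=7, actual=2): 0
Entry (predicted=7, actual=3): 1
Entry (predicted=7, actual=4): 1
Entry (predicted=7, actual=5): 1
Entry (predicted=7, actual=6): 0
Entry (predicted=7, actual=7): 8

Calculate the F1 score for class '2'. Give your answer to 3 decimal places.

0.737

Take TP from the diagonal, FP from the rest of the '2' prediction marginal, FN from the rest of the '2' actual marginal.
F1 score = 2·TP/(2·TP+FP+FN).
2: TP=7, FP=0+4+0+0+0=4, FN=0+1+0+0+0=1 → 14/19 = 0.7368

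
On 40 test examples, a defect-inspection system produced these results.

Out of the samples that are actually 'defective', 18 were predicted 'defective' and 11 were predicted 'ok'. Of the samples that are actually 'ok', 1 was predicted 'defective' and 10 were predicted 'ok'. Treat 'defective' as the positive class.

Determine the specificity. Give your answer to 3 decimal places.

Specificity = TN/(TN+FP) = 10/(10+1) = 0.909

0.909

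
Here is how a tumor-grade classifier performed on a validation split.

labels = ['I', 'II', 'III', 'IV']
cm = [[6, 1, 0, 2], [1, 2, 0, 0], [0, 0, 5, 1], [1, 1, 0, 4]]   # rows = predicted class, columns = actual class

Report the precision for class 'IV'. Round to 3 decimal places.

precision = TP/(TP+FP).
IV: TP=4, FP=1+1+0=2 → 4/6 = 0.6667

0.667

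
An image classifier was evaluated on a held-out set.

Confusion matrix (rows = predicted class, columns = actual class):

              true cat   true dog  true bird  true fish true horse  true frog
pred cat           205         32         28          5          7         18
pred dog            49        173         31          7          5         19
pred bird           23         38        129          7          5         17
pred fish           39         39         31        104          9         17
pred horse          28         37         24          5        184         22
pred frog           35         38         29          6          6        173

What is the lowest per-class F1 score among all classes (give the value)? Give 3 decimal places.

Per-class F1 score (2·TP/(2·TP+FP+FN)):
  cat: TP=205, FP=32+28+5+7+18=90, FN=49+23+39+28+35=174 → 410/674 = 0.6083
  dog: TP=173, FP=49+31+7+5+19=111, FN=32+38+39+37+38=184 → 346/641 = 0.5398
  bird: TP=129, FP=23+38+7+5+17=90, FN=28+31+31+24+29=143 → 258/491 = 0.5255
  fish: TP=104, FP=39+39+31+9+17=135, FN=5+7+7+5+6=30 → 208/373 = 0.5576
  horse: TP=184, FP=28+37+24+5+22=116, FN=7+5+5+9+6=32 → 368/516 = 0.7132
  frog: TP=173, FP=35+38+29+6+6=114, FN=18+19+17+17+22=93 → 346/553 = 0.6257
Lowest is class 'bird' with F1 score = 0.525.

0.525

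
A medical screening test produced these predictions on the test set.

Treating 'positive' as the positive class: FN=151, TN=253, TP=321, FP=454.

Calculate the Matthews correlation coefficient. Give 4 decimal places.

0.0392

MCC = (TP·TN − FP·FN) / √((TP+FP)(TP+FN)(TN+FP)(TN+FN))
Numerator = 321·253 − 454·151 = 12659
Denominator = √(775·472·707·404) = √104482722400 = 323237.8728
MCC = 12659 / 323237.8728 = 0.0392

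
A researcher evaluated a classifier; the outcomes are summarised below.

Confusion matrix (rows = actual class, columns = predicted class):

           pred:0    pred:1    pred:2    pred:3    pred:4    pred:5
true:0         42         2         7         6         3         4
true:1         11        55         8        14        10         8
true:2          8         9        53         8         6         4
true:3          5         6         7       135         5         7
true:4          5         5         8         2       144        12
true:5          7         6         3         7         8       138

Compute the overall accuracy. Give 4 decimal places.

0.7383

Accuracy = trace / total = (42+55+53+135+144+138=567) / 768 = 567/768 = 0.7383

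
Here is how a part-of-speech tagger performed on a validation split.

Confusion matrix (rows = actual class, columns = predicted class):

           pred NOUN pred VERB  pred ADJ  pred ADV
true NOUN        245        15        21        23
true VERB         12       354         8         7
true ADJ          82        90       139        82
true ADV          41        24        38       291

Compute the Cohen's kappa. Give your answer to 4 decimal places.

0.5993

Observed agreement pₒ = trace/N = 1029/1472 = 0.69905
Expected agreement pₑ = Σ (rowᵢ·colᵢ)/N² = (304·380 + 381·483 + 393·206 + 394·403)/1472² = 0.24889
κ = (pₒ − pₑ)/(1 − pₑ) = (0.69905 − 0.24889)/(1 − 0.24889) = 0.5993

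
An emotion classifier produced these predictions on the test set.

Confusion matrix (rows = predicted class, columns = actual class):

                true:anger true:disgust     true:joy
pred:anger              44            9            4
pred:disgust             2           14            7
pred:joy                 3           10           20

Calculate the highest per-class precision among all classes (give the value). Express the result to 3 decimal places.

Per-class precision (TP/(TP+FP)):
  anger: TP=44, FP=9+4=13 → 44/57 = 0.7719
  disgust: TP=14, FP=2+7=9 → 14/23 = 0.6087
  joy: TP=20, FP=3+10=13 → 20/33 = 0.6061
Highest is class 'anger' with precision = 0.772.

0.772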